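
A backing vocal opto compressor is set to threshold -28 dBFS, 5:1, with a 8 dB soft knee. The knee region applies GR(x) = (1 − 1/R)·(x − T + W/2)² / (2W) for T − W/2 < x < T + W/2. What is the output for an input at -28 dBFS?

-28.8 dBFS

x − T + W/2 = -28 − (-28) + 4 = 4.
GR = (1 − 1/5) × 4² / 16 = 0.8 × 16 / 16 = 0.8 dB.
Output = -28 − 0.8 = -28.8 dBFS.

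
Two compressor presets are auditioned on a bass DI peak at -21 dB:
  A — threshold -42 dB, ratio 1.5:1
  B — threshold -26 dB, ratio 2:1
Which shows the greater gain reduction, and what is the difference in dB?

A, by 4.5 dB

A: 21 dB over, compressed to 14 dB over, so 7 dB of GR.
B: 5 dB over, compressed to 2.5 dB over, so 2.5 dB of GR.
A reduces 4.5 dB more.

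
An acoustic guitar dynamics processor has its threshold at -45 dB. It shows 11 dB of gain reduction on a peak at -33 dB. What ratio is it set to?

Input overshoot = -33 − (-45) = 12 dB.
Output overshoot = 12 − 11 = 1 dB.
Ratio = input overshoot / output overshoot = 12 / 1 = 12.

12:1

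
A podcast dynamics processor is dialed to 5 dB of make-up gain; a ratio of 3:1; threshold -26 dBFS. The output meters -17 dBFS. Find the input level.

-14 dBFS

Stripping the +5 dB make-up gives -22 dBFS at the gain stage.
Post-compression overshoot = -22 − (-26) = 4 dB.
Undo the ratio: input overshoot = 4 × 3 = 12 dB, giving input = -14 dBFS.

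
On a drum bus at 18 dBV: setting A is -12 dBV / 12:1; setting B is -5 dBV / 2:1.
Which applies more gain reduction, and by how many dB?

A, by 16 dB

A: GR = 30 − 30/12 = 27.5 dB.
B: GR = 23 − 23/2 = 11.5 dB.
A reduces 16 dB more.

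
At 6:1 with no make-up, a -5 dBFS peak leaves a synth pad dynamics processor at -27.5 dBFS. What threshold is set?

-32 dBFS

Gain reduction = -5 − (-27.5) = 22.5 dB; output overshoot = GR / (R − 1) = 22.5 / 5 = 4.5 dB.
Threshold = output − output overshoot = -27.5 − 4.5 = -32 dBFS.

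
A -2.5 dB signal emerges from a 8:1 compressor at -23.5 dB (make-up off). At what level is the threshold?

Let T be the threshold. Output overshoot = (input overshoot)/R, so -23.5 − T = (-2.5 − T)/8.
8·(-23.5 − T) = -2.5 − T → 7·T = -188 − (-2.5) = -185.5.
T = -185.5/7 = -26.5 dB.

-26.5 dB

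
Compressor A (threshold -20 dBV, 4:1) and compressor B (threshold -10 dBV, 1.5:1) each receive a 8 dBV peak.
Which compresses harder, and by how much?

A, by 15 dB

A: GR = 28 − 28/4 = 21 dB.
B: GR = 18 − 18/1.5 = 6 dB.
A applies 15 dB more gain reduction.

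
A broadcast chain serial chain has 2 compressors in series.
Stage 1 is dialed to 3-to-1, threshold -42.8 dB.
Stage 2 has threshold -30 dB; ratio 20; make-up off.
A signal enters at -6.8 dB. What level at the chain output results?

-30.8 dB

Stage 1: overshoot 36 dB → 36/3 = 12 dB → -30.8 dB.
Stage 2: below threshold (-30.8 ≤ -30); passes unchanged; output -30.8 dB.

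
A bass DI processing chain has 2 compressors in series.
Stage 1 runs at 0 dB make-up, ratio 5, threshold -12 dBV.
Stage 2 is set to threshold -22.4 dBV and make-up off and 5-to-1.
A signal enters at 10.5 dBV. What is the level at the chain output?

-19.42 dBV

Stage 1: 22.5 dB above -12 dBV, reduced 5:1 to 4.5 dB above → -7.5 dBV.
Stage 2: overshoot 14.9 dB → 14.9/5 = 2.98 dB → -19.42 dBV.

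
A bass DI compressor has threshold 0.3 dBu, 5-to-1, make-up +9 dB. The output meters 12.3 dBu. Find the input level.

15.3 dBu

Remove make-up: 12.3 − 9 = 3.3 dBu.
That's 3 dB above the 0.3 dBu threshold.
Undo the ratio: input overshoot = 3 × 5 = 15 dB, giving input = 15.3 dBu.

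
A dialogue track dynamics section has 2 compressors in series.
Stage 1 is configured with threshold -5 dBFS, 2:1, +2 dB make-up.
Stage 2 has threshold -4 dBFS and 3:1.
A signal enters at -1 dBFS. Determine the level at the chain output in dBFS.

-3 dBFS

Stage 1: overshoot 4 dB → 4/2 = 2 dB → -3 dBFS; +2 dB make-up → -1 dBFS.
Stage 2: -1 dBFS is 3 dB over -4 dBFS; at 3:1 that becomes 1 dB over, giving -3 dBFS.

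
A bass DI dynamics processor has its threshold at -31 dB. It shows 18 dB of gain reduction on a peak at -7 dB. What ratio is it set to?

4:1

Input overshoot = -7 − (-31) = 24 dB.
Output overshoot = 24 − 18 = 6 dB.
Ratio = input overshoot / output overshoot = 24 / 6 = 4.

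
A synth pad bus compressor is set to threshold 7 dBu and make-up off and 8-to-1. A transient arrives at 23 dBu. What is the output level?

The input is 16 dB above the 7 dBu threshold.
At 8:1 the overshoot is divided by 8, leaving 2 dB above threshold.
So the level is 7 + 2 = 9 dBu.

9 dBu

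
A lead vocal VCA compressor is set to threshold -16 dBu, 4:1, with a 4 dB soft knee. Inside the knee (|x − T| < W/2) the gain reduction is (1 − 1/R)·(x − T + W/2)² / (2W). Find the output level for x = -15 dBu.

-15.84375 dBu

x − T + W/2 = -15 − (-16) + 2 = 3.
GR = (1 − 1/4) × 3² / 8 = 0.75 × 9 / 8 = 0.84375 dB.
Output = -15 − 0.84375 = -15.84375 dBu.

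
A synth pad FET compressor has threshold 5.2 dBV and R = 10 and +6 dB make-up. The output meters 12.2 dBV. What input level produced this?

Before make-up, the level was 12.2 − 6 = 6.2 dBV.
The compressed level sits 6.2 − 5.2 = 1 dB over threshold.
Input overshoot = R × output overshoot = 10 dB → input = 5.2 + 10 = 15.2 dBV.

15.2 dBV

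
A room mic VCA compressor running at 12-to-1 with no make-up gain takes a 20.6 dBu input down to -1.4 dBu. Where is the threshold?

-3.4 dBu

Gain reduction = 20.6 − (-1.4) = 22 dB; output overshoot = GR / (R − 1) = 22 / 11 = 2 dB.
Threshold = output − output overshoot = -1.4 − 2 = -3.4 dBu.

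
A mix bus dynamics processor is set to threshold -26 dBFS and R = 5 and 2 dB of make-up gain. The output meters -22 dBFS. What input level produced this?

Before make-up, the level was -22 − 2 = -24 dBFS.
Post-compression overshoot = -24 − (-26) = 2 dB.
Undo the ratio: input overshoot = 2 × 5 = 10 dB, giving input = -16 dBFS.

-16 dBFS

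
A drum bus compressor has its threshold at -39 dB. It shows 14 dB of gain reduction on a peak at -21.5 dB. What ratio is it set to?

5:1

Input overshoot = -21.5 − (-39) = 17.5 dB.
Output overshoot = 17.5 − 14 = 3.5 dB.
Ratio = input overshoot / output overshoot = 17.5 / 3.5 = 5.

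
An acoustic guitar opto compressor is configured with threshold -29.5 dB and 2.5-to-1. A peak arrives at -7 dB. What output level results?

Overshoot: -7 − (-29.5) = 22.5 dB.
At 2.5:1 the overshoot is divided by 2.5, leaving 9 dB above threshold.
So the level is -29.5 + 9 = -20.5 dB.

-20.5 dB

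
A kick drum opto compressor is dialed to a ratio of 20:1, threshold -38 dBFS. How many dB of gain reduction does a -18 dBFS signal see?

-18 dBFS exceeds the threshold by 20 dB.
A 20:1 ratio leaves 1 dB of that excess.
So the signal is attenuated by 20 − 1 = 19 dB.

19 dB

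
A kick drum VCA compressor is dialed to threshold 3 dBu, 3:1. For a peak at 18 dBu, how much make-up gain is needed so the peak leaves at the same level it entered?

10 dB

Overshoot 15 dB → 15/3 = 5 dB after compression, so the compressed level is 3 + 5 = 8 dBu.
Make-up = target − compressed = 18 − 8 = 10 dB.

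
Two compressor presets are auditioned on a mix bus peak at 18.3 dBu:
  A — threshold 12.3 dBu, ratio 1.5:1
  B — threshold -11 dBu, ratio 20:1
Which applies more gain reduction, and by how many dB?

B, by 25.835 dB

A: overshoot 6 dB → output overshoot 4 dB → GR 2 dB.
B: overshoot 29.3 dB → output overshoot 1.465 dB → GR 27.835 dB.
B reduces 25.835 dB more.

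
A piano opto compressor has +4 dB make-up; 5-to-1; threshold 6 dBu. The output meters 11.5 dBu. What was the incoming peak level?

Before make-up, the level was 11.5 − 4 = 7.5 dBu.
The compressed level sits 7.5 − 6 = 1.5 dB over threshold.
Input overshoot = R × output overshoot = 7.5 dB → input = 6 + 7.5 = 13.5 dBu.

13.5 dBu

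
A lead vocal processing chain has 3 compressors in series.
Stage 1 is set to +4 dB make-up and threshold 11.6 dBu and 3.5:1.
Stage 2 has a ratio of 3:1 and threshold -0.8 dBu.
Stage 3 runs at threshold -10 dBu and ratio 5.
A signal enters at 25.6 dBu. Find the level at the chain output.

-6.8 dBu

Stage 1: 14 dB above 11.6 dBu, reduced 3.5:1 to 4 dB above → 15.6 dBu; +4 dB make-up → 19.6 dBu.
Stage 2: 20.4 dB above -0.8 dBu, reduced 3:1 to 6.8 dB above → 6 dBu.
Stage 3: 6 dBu is 16 dB over -10 dBu; at 5:1 that becomes 3.2 dB over, giving -6.8 dBu.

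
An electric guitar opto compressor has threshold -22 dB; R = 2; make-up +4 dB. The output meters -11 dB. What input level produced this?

-8 dB

Stripping the +4 dB make-up gives -15 dB at the gain stage.
That's 7 dB above the -22 dB threshold.
Before 2:1 compression the overshoot was 7 × 2 = 14 dB, so input = -22 + 14 = -8 dB.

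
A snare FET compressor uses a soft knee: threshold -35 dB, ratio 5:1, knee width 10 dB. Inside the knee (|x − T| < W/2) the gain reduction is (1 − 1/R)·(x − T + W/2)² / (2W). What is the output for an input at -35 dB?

x − T + W/2 = -35 − (-35) + 5 = 5.
GR = (1 − 1/5) × 5² / 20 = 0.8 × 25 / 20 = 1 dB.
Output = -35 − 1 = -36 dB.

-36 dB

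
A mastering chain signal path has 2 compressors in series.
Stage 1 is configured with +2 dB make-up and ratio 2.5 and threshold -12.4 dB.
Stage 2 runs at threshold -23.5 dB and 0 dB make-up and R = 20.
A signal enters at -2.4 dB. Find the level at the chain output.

-22.645 dB

Stage 1: overshoot 10 dB → 10/2.5 = 4 dB → -8.4 dB; +2 dB make-up → -6.4 dB.
Stage 2: overshoot 17.1 dB → 17.1/20 = 0.855 dB → -22.645 dB.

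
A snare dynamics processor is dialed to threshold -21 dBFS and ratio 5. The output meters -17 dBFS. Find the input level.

-1 dBFS

Post-compression overshoot = -17 − (-21) = 4 dB.
Before 5:1 compression the overshoot was 4 × 5 = 20 dB, so input = -21 + 20 = -1 dBFS.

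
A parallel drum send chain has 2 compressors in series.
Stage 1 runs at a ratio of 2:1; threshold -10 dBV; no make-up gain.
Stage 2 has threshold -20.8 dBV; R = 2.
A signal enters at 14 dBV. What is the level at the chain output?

-9.4 dBV

Stage 1: 14 dBV is 24 dB over -10 dBV; at 2:1 that becomes 12 dB over, giving 2 dBV.
Stage 2: 22.8 dB above -20.8 dBV, reduced 2:1 to 11.4 dB above → -9.4 dBV.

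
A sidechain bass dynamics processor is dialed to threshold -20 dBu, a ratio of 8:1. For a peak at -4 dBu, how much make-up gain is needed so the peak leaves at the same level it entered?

The peak compresses to -20 + 16/8 = -18 dBu.
To reach -4 dBu requires -4 − (-18) = 14 dB of make-up.

14 dB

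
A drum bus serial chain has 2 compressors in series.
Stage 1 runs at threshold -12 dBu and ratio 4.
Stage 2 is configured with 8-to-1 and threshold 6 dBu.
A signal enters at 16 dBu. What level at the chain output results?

-5 dBu

Stage 1: overshoot 28 dB → 28/4 = 7 dB → -5 dBu.
Stage 2: below threshold (-5 ≤ 6); passes unchanged; output -5 dBu.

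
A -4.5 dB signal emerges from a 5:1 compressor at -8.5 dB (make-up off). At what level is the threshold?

-9.5 dB

Input is 5 dB above T (since output overshoot × R = input overshoot: (-8.5 − T)·5 = -4.5 − T gives T = -9.5 dB).
Check: -9.5 + (-4.5 − (-9.5))/5 = -9.5 + 1 = -8.5 dB. ✓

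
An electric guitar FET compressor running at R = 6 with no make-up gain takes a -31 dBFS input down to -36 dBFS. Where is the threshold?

-37 dBFS

Gain reduction = -31 − (-36) = 5 dB; output overshoot = GR / (R − 1) = 5 / 5 = 1 dB.
Threshold = output − output overshoot = -36 − 1 = -37 dBFS.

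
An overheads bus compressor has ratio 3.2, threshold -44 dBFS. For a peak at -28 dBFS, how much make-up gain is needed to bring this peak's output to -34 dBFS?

The peak compresses to -44 + 16/3.2 = -39 dBFS.
To reach -34 dBFS requires -34 − (-39) = 5 dB of make-up.

5 dB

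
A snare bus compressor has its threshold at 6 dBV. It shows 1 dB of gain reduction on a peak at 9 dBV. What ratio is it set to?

1.5:1

Input overshoot = 9 − 6 = 3 dB.
Output overshoot = 3 − 1 = 2 dB.
Ratio = input overshoot / output overshoot = 3 / 2 = 1.5.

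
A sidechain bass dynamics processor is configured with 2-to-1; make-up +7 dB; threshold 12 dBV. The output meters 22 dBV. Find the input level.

Remove make-up: 22 − 7 = 15 dBV.
Post-compression overshoot = 15 − 12 = 3 dB.
Input overshoot = R × output overshoot = 6 dB → input = 12 + 6 = 18 dBV.

18 dBV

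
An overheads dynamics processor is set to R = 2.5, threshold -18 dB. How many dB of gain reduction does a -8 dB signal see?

6 dB

The signal is 10 dB above threshold.
After 2.5:1 compression the overshoot becomes 10/2.5 = 4 dB.
Gain reduction = 10 − 4 = 6 dB.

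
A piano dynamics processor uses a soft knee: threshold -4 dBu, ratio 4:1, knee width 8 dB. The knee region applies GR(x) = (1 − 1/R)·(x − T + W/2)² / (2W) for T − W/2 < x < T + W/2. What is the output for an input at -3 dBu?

x − T + W/2 = -3 − (-4) + 4 = 5.
GR = (1 − 1/4) × 5² / 16 = 0.75 × 25 / 16 = 1.171875 dB.
Output = -3 − 1.171875 = -4.171875 dBu.

-4.171875 dBu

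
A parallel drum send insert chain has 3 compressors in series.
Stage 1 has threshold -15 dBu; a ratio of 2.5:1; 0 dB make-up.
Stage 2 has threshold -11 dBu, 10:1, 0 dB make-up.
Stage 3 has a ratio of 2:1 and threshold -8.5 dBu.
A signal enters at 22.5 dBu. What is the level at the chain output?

Stage 1: 22.5 dBu is 37.5 dB over -15 dBu; at 2.5:1 that becomes 15 dB over, giving 0 dBu.
Stage 2: 11 dB above -11 dBu, reduced 10:1 to 1.1 dB above → -9.9 dBu.
Stage 3: below threshold (-9.9 ≤ -8.5); passes unchanged; output -9.9 dBu.

-9.9 dBu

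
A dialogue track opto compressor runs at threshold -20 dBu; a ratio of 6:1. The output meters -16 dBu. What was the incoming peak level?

That's 4 dB above the -20 dBu threshold.
Undo the ratio: input overshoot = 4 × 6 = 24 dB, giving input = 4 dBu.

4 dBu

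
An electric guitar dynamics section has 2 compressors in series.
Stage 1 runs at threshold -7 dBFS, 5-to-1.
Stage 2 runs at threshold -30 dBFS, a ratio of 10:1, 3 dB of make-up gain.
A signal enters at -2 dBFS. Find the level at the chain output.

-24.6 dBFS

Stage 1: -2 dBFS is 5 dB over -7 dBFS; at 5:1 that becomes 1 dB over, giving -6 dBFS.
Stage 2: overshoot 24 dB → 24/10 = 2.4 dB → -27.6 dBFS; +3 dB make-up → -24.6 dBFS.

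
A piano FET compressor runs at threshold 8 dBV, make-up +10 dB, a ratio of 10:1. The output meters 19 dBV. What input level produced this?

18 dBV

Remove make-up: 19 − 10 = 9 dBV.
That's 1 dB above the 8 dBV threshold.
Input overshoot = R × output overshoot = 10 dB → input = 8 + 10 = 18 dBV.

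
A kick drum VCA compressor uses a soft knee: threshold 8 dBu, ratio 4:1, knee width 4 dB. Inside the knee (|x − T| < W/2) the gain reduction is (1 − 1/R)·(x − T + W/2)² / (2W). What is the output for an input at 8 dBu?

x − T + W/2 = 8 − 8 + 2 = 2.
GR = (1 − 1/4) × 2² / 8 = 0.75 × 4 / 8 = 0.375 dB.
Output = 8 − 0.375 = 7.625 dBu.

7.625 dBu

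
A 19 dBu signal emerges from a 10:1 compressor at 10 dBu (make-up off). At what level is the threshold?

Let T be the threshold. Output overshoot = (input overshoot)/R, so 10 − T = (19 − T)/10.
10·(10 − T) = 19 − T → 9·T = 100 − 19 = 81.
T = 81/9 = 9 dBu.

9 dBu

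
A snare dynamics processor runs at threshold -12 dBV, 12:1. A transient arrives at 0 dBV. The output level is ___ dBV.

Overshoot: 0 − (-12) = 12 dB.
At 12:1 the overshoot is divided by 12, leaving 1 dB above threshold.
So the level is -12 + 1 = -11 dBV.

-11 dBV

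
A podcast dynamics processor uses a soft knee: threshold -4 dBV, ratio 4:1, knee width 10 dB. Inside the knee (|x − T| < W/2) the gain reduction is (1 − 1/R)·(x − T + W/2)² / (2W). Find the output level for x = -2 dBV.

-3.8375 dBV

x − T + W/2 = -2 − (-4) + 5 = 7.
GR = (1 − 1/4) × 7² / 20 = 0.75 × 49 / 20 = 1.8375 dB.
Output = -2 − 1.8375 = -3.8375 dBV.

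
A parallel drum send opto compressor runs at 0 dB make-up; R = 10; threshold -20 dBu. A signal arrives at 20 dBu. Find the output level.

20 dBu sits 40 dB over threshold.
10:1 compression reduces that to 40/10 = 4 dB over.
That puts the output at -16 dBu.

-16 dBu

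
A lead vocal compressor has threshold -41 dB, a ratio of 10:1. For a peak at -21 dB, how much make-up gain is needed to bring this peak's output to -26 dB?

Without make-up, output = threshold + overshoot/10 = -41 + 2 = -39 dB.
Gap to target: 13 dB.

13 dB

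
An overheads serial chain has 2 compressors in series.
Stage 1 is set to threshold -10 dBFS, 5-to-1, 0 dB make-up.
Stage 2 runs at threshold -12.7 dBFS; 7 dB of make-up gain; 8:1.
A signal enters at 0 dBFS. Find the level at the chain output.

-5.1125 dBFS

Stage 1: 10 dB above -10 dBFS, reduced 5:1 to 2 dB above → -8 dBFS.
Stage 2: -8 dBFS is 4.7 dB over -12.7 dBFS; at 8:1 that becomes 0.5875 dB over, giving -12.1125 dBFS; +7 dB make-up → -5.1125 dBFS.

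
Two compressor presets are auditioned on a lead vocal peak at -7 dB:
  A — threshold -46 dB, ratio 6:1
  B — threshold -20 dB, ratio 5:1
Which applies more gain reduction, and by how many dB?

A: GR = 39 − 39/6 = 32.5 dB.
B: GR = 13 − 13/5 = 10.4 dB.
A applies 22.1 dB more gain reduction.

A, by 22.1 dB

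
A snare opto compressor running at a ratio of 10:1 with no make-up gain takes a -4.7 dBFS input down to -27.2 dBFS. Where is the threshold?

-29.7 dBFS

Gain reduction = -4.7 − (-27.2) = 22.5 dB; output overshoot = GR / (R − 1) = 22.5 / 9 = 2.5 dB.
Threshold = output − output overshoot = -27.2 − 2.5 = -29.7 dBFS.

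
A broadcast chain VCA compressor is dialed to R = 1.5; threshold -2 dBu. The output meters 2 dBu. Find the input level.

4 dBu

That's 4 dB above the -2 dBu threshold.
Undo the ratio: input overshoot = 4 × 1.5 = 6 dB, giving input = 4 dBu.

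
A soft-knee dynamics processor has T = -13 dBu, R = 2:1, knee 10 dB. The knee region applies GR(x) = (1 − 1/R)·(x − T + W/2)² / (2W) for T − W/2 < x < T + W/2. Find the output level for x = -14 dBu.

-14.4 dBu

x − T + W/2 = -14 − (-13) + 5 = 4.
GR = (1 − 1/2) × 4² / 20 = 0.5 × 16 / 20 = 0.4 dB.
Output = -14 − 0.4 = -14.4 dBu.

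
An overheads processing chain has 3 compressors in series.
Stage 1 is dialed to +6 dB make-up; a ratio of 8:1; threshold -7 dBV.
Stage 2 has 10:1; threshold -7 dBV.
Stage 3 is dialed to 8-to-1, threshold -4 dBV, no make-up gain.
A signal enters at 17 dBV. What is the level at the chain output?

Stage 1: overshoot 24 dB → 24/8 = 3 dB → -4 dBV; +6 dB make-up → 2 dBV.
Stage 2: overshoot 9 dB → 9/10 = 0.9 dB → -6.1 dBV.
Stage 3: -6.1 dBV ≤ -4 dBV, so stage 3 doesn't engage; output -6.1 dBV.

-6.1 dBV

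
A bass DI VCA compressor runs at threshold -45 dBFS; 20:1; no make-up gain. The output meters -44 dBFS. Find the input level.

-25 dBFS

Post-compression overshoot = -44 − (-45) = 1 dB.
Input overshoot = R × output overshoot = 20 dB → input = -45 + 20 = -25 dBFS.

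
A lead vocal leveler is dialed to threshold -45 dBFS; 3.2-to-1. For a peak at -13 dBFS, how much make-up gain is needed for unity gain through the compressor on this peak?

Overshoot 32 dB → 32/3.2 = 10 dB after compression, so the compressed level is -45 + 10 = -35 dBFS.
Make-up = target − compressed = -13 − (-35) = 22 dB.

22 dB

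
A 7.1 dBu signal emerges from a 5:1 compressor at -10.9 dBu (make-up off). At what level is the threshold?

-15.4 dBu

Let T be the threshold. Output overshoot = (input overshoot)/R, so -10.9 − T = (7.1 − T)/5.
5·(-10.9 − T) = 7.1 − T → 4·T = -54.5 − 7.1 = -61.6.
T = -61.6/4 = -15.4 dBu.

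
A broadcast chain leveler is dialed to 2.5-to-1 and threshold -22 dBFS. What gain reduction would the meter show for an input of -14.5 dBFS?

4.5 dB

-14.5 dBFS exceeds the threshold by 7.5 dB.
After 2.5:1 compression the overshoot becomes 7.5/2.5 = 3 dB.
Gain reduction = 7.5 − 3 = 4.5 dB.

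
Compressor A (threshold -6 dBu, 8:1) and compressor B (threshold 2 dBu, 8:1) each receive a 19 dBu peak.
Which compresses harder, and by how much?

A: GR = 25 − 25/8 = 21.875 dB.
B: GR = 17 − 17/8 = 14.875 dB.
A reduces 7 dB more.

A, by 7 dB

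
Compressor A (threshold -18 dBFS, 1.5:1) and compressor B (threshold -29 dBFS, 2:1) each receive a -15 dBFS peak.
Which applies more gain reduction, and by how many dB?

B, by 6 dB

A: 3 dB over, compressed to 2 dB over, so 1 dB of GR.
B: 14 dB over, compressed to 7 dB over, so 7 dB of GR.
B reduces 6 dB more.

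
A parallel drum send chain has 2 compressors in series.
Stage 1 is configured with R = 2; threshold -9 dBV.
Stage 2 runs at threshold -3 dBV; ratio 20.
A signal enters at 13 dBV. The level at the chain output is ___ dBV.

-2.75 dBV

Stage 1: 13 dBV is 22 dB over -9 dBV; at 2:1 that becomes 11 dB over, giving 2 dBV.
Stage 2: 5 dB above -3 dBV, reduced 20:1 to 0.25 dB above → -2.75 dBV.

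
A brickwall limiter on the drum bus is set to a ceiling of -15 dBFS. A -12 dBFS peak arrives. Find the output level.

At ∞:1, everything above -15 dBFS is held at the ceiling.

-15 dBFS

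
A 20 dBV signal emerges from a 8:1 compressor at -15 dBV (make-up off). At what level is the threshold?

Input is 40 dB above T (since output overshoot × R = input overshoot: (-15 − T)·8 = 20 − T gives T = -20 dBV).
Check: -20 + (20 − (-20))/8 = -20 + 5 = -15 dBV. ✓

-20 dBV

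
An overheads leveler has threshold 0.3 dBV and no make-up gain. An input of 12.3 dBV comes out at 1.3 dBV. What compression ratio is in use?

Input overshoot = 12.3 − 0.3 = 12 dB; output overshoot = 1.3 − 0.3 = 1 dB.
Ratio = 12 / 1 = 12.

12:1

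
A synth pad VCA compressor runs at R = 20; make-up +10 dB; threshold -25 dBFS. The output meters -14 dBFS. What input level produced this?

Remove make-up: -14 − 10 = -24 dBFS.
Post-compression overshoot = -24 − (-25) = 1 dB.
Input overshoot = R × output overshoot = 20 dB → input = -25 + 20 = -5 dBFS.

-5 dBFS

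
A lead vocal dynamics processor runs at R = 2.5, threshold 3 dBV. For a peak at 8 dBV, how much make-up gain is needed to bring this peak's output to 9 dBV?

Overshoot 5 dB → 5/2.5 = 2 dB after compression, so the compressed level is 3 + 2 = 5 dBV.
Make-up = target − compressed = 9 − 5 = 4 dB.

4 dB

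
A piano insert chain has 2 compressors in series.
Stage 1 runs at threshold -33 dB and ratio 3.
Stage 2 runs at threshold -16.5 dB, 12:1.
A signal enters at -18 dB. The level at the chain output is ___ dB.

-28 dB

Stage 1: -18 dB is 15 dB over -33 dB; at 3:1 that becomes 5 dB over, giving -28 dB.
Stage 2: below threshold (-28 ≤ -16.5); passes unchanged; output -28 dB.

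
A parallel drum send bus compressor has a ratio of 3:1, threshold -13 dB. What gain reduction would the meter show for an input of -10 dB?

2 dB

Overshoot = -10 − (-13) = 3 dB.
At 3:1, output sits 3/3 = 1 dB above threshold.
So the signal is attenuated by 3 − 1 = 2 dB.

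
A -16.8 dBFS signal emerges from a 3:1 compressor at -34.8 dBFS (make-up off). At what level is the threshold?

-43.8 dBFS

Gain reduction = -16.8 − (-34.8) = 18 dB; output overshoot = GR / (R − 1) = 18 / 2 = 9 dB.
Threshold = output − output overshoot = -34.8 − 9 = -43.8 dBFS.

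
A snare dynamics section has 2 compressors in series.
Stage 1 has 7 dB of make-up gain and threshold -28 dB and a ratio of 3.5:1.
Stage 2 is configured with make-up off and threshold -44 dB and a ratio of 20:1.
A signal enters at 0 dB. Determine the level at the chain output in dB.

-42.45 dB

Stage 1: overshoot 28 dB → 28/3.5 = 8 dB → -20 dB; +7 dB make-up → -13 dB.
Stage 2: overshoot 31 dB → 31/20 = 1.55 dB → -42.45 dB.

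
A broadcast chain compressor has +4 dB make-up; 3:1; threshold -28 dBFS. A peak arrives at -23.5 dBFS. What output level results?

Overshoot: -23.5 − (-28) = 4.5 dB.
The 4.5 dB excess becomes 1.5 dB after 3:1 reduction.
So the level is -28 + 1.5 = -26.5 dBFS; make-up adds 4 dB, giving -22.5 dBFS.

-22.5 dBFS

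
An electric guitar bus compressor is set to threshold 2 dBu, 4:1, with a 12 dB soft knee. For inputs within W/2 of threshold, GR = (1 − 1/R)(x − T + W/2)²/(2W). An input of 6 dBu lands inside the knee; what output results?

x − T + W/2 = 6 − 2 + 6 = 10.
GR = (1 − 1/4) × 10² / 24 = 0.75 × 100 / 24 = 3.125 dB.
Output = 6 − 3.125 = 2.875 dBu.

2.875 dBu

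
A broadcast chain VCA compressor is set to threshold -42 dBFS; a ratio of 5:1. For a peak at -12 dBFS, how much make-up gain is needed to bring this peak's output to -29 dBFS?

The peak compresses to -42 + 30/5 = -36 dBFS.
To reach -29 dBFS requires -29 − (-36) = 7 dB of make-up.

7 dB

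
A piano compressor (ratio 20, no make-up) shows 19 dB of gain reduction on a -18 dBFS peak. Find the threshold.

Let T be the threshold. Output overshoot = (input overshoot)/R, so -37 − T = (-18 − T)/20.
20·(-37 − T) = -18 − T → 19·T = -740 − (-18) = -722.
T = -722/19 = -38 dBFS.

-38 dBFS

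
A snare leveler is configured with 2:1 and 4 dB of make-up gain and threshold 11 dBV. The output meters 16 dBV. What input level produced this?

Remove make-up: 16 − 4 = 12 dBV.
Post-compression overshoot = 12 − 11 = 1 dB.
Before 2:1 compression the overshoot was 1 × 2 = 2 dB, so input = 11 + 2 = 13 dBV.

13 dBV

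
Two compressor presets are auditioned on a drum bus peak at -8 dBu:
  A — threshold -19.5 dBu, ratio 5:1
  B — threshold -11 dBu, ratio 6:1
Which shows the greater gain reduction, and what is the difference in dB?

A, by 6.7 dB

A: 11.5 dB over, compressed to 2.3 dB over, so 9.2 dB of GR.
B: 3 dB over, compressed to 0.5 dB over, so 2.5 dB of GR.
A reduces 6.7 dB more.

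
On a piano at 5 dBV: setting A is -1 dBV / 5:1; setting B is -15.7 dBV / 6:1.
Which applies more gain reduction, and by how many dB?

A: overshoot 6 dB → output overshoot 1.2 dB → GR 4.8 dB.
B: overshoot 20.7 dB → output overshoot 3.45 dB → GR 17.25 dB.
B reduces 12.45 dB more.

B, by 12.45 dB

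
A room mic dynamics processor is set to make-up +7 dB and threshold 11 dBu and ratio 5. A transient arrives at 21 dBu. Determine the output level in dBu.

20 dBu

The input is 10 dB above the 11 dBu threshold.
At 5:1 the overshoot is divided by 5, leaving 2 dB above threshold.
So the level is 11 + 2 = 13 dBu; make-up adds 7 dB, giving 20 dBu.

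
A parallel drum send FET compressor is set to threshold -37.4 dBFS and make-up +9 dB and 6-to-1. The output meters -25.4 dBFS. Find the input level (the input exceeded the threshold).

-19.4 dBFS

Remove make-up: -25.4 − 9 = -34.4 dBFS.
Post-compression overshoot = -34.4 − (-37.4) = 3 dB.
Undo the ratio: input overshoot = 3 × 6 = 18 dB, giving input = -19.4 dBFS.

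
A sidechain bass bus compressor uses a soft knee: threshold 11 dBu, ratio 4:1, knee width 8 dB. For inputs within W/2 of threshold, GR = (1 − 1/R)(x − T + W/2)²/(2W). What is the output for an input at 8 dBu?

7.953125 dBu

x − T + W/2 = 8 − 11 + 4 = 1.
GR = (1 − 1/4) × 1² / 16 = 0.75 × 1 / 16 = 0.046875 dB.
Output = 8 − 0.046875 = 7.953125 dBu.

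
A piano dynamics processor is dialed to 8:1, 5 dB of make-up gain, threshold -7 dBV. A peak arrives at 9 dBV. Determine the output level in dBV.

0 dBV

9 dBV sits 16 dB over threshold.
At 8:1 the overshoot is divided by 8, leaving 2 dB above threshold.
That puts the output at -5 dBV; make-up adds 5 dB, giving 0 dBV.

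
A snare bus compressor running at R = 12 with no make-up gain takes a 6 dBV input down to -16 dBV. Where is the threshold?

-18 dBV

Gain reduction = 6 − (-16) = 22 dB; output overshoot = GR / (R − 1) = 22 / 11 = 2 dB.
Threshold = output − output overshoot = -16 − 2 = -18 dBV.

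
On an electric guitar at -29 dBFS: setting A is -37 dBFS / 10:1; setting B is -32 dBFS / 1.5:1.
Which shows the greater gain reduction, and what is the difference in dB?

A: overshoot 8 dB → output overshoot 0.8 dB → GR 7.2 dB.
B: overshoot 3 dB → output overshoot 2 dB → GR 1 dB.
Difference: 6.2 dB in favour of A.

A, by 6.2 dB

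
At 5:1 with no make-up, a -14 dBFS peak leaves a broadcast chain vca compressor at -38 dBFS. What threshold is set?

-44 dBFS

Let T be the threshold. Output overshoot = (input overshoot)/R, so -38 − T = (-14 − T)/5.
5·(-38 − T) = -14 − T → 4·T = -190 − (-14) = -176.
T = -176/4 = -44 dBFS.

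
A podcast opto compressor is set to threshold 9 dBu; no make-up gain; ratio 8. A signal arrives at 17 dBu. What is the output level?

The input is 8 dB above the 9 dBu threshold.
The 8 dB excess becomes 1 dB after 8:1 reduction.
Output = 9 + 1 = 10 dBu.

10 dBu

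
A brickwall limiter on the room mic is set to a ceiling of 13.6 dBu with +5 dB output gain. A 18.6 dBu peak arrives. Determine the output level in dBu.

18.6 dBu

The limiter clamps the peak to its 13.6 dBu ceiling.
Output gain then adds 5 dB: 13.6 + 5 = 18.6 dBu.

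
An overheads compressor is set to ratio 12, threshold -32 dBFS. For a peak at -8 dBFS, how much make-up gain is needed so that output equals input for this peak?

22 dB

The peak compresses to -32 + 24/12 = -30 dBFS.
To reach -8 dBFS requires -8 − (-30) = 22 dB of make-up.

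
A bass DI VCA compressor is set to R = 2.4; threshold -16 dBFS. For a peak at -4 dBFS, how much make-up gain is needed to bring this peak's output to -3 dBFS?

Without make-up, output = threshold + overshoot/2.4 = -16 + 5 = -11 dBFS.
Gap to target: 8 dB.

8 dB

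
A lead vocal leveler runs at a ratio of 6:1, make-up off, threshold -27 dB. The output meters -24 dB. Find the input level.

-9 dB

The compressed level sits -24 − (-27) = 3 dB over threshold.
Before 6:1 compression the overshoot was 3 × 6 = 18 dB, so input = -27 + 18 = -9 dB.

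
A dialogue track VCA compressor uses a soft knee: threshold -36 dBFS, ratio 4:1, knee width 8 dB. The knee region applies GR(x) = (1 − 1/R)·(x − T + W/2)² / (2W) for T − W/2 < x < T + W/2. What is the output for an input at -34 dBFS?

x − T + W/2 = -34 − (-36) + 4 = 6.
GR = (1 − 1/4) × 6² / 16 = 0.75 × 36 / 16 = 1.6875 dB.
Output = -34 − 1.6875 = -35.6875 dBFS.

-35.6875 dBFS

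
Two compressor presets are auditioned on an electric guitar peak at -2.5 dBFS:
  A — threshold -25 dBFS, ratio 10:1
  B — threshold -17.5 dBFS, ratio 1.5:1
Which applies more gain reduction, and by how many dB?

A, by 15.25 dB

A: GR = 22.5 − 22.5/10 = 20.25 dB.
B: GR = 15 − 15/1.5 = 5 dB.
Difference: 15.25 dB in favour of A.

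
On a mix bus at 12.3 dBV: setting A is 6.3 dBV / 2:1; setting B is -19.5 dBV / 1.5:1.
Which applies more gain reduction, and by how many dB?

B, by 7.6 dB

A: overshoot 6 dB → output overshoot 3 dB → GR 3 dB.
B: overshoot 31.8 dB → output overshoot 21.2 dB → GR 10.6 dB.
B reduces 7.6 dB more.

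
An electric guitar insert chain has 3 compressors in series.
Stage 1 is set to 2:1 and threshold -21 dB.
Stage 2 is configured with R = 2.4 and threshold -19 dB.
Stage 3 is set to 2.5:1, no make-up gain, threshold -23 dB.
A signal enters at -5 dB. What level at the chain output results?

-20.4 dB

Stage 1: 16 dB above -21 dB, reduced 2:1 to 8 dB above → -13 dB.
Stage 2: 6 dB above -19 dB, reduced 2.4:1 to 2.5 dB above → -16.5 dB.
Stage 3: overshoot 6.5 dB → 6.5/2.5 = 2.6 dB → -20.4 dB.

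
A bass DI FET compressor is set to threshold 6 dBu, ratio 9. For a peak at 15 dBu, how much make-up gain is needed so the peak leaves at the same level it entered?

8 dB

Overshoot 9 dB → 9/9 = 1 dB after compression, so the compressed level is 6 + 1 = 7 dBu.
Make-up = target − compressed = 15 − 7 = 8 dB.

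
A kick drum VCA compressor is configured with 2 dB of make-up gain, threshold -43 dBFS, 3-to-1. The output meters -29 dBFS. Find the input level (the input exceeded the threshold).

Stripping the +2 dB make-up gives -31 dBFS at the gain stage.
The compressed level sits -31 − (-43) = 12 dB over threshold.
Before 3:1 compression the overshoot was 12 × 3 = 36 dB, so input = -43 + 36 = -7 dBFS.

-7 dBFS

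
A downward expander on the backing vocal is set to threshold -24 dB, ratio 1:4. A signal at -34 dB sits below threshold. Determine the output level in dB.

The input is 10 dB below the -24 dB threshold.
A 1:4 expander multiplies undershoot by 4: 10 × 4 = 40 dB below threshold.
Output = -24 − 40 = -64 dB.

-64 dB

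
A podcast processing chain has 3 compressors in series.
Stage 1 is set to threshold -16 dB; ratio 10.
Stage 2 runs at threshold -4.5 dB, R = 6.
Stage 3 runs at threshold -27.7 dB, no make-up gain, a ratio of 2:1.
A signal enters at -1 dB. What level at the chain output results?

-21.1 dB

Stage 1: overshoot 15 dB → 15/10 = 1.5 dB → -14.5 dB.
Stage 2: below threshold (-14.5 ≤ -4.5); passes unchanged; output -14.5 dB.
Stage 3: 13.2 dB above -27.7 dB, reduced 2:1 to 6.6 dB above → -21.1 dB.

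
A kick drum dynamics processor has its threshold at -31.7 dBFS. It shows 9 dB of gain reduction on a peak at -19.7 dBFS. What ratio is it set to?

Input overshoot = -19.7 − (-31.7) = 12 dB.
Output overshoot = 12 − 9 = 3 dB.
Ratio = input overshoot / output overshoot = 12 / 3 = 4.

4:1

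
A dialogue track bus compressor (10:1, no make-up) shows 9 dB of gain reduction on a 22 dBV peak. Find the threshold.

Gain reduction = 22 − 13 = 9 dB; output overshoot = GR / (R − 1) = 9 / 9 = 1 dB.
Threshold = output − output overshoot = 13 − 1 = 12 dBV.

12 dBV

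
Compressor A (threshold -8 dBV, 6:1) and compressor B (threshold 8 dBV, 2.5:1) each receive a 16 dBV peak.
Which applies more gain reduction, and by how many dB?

A: 24 dB over, compressed to 4 dB over, so 20 dB of GR.
B: 8 dB over, compressed to 3.2 dB over, so 4.8 dB of GR.
Difference: 15.2 dB in favour of A.

A, by 15.2 dB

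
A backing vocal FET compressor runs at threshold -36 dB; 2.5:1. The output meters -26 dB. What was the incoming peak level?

That's 10 dB above the -36 dB threshold.
Before 2.5:1 compression the overshoot was 10 × 2.5 = 25 dB, so input = -36 + 25 = -11 dB.

-11 dB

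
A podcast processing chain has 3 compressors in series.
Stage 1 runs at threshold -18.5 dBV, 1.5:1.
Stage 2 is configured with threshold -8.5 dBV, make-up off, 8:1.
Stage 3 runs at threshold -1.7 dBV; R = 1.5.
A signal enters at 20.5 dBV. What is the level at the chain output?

-6.5 dBV

Stage 1: 39 dB above -18.5 dBV, reduced 1.5:1 to 26 dB above → 7.5 dBV.
Stage 2: 16 dB above -8.5 dBV, reduced 8:1 to 2 dB above → -6.5 dBV.
Stage 3: -6.5 dBV is at or below the -1.7 dBV threshold — no compression; output -6.5 dBV.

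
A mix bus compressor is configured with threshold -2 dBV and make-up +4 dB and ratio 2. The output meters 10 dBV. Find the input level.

Stripping the +4 dB make-up gives 6 dBV at the gain stage.
The compressed level sits 6 − (-2) = 8 dB over threshold.
Input overshoot = R × output overshoot = 16 dB → input = -2 + 16 = 14 dBV.

14 dBV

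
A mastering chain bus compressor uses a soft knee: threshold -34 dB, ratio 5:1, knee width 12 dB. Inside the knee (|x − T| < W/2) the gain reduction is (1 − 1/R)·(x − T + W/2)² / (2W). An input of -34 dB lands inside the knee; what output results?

-35.2 dB

x − T + W/2 = -34 − (-34) + 6 = 6.
GR = (1 − 1/5) × 6² / 24 = 0.8 × 36 / 24 = 1.2 dB.
Output = -34 − 1.2 = -35.2 dB.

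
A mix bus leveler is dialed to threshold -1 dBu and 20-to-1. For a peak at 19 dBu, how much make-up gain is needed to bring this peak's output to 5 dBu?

Overshoot 20 dB → 20/20 = 1 dB after compression, so the compressed level is -1 + 1 = 0 dBu.
Make-up = target − compressed = 5 − 0 = 5 dB.

5 dB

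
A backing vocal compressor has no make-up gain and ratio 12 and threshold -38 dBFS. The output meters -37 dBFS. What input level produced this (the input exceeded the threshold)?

Post-compression overshoot = -37 − (-38) = 1 dB.
Undo the ratio: input overshoot = 1 × 12 = 12 dB, giving input = -26 dBFS.

-26 dBFS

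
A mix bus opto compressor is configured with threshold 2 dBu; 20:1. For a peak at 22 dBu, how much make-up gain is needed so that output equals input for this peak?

Without make-up, output = threshold + overshoot/20 = 2 + 1 = 3 dBu.
Gap to target: 19 dB.

19 dB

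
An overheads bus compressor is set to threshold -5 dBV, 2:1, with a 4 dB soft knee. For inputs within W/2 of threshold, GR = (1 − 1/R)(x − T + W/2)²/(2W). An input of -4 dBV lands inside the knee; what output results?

-4.5625 dBV

x − T + W/2 = -4 − (-5) + 2 = 3.
GR = (1 − 1/2) × 3² / 8 = 0.5 × 9 / 8 = 0.5625 dB.
Output = -4 − 0.5625 = -4.5625 dBV.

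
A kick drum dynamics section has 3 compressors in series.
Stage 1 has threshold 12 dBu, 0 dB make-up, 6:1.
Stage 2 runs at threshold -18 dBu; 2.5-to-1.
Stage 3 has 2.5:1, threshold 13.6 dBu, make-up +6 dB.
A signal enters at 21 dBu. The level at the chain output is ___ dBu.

Stage 1: 21 dBu is 9 dB over 12 dBu; at 6:1 that becomes 1.5 dB over, giving 13.5 dBu.
Stage 2: 13.5 dBu is 31.5 dB over -18 dBu; at 2.5:1 that becomes 12.6 dB over, giving -5.4 dBu.
Stage 3: -5.4 dBu is at or below the 13.6 dBu threshold — no compression; make-up brings it to 0.6 dBu.

0.6 dBu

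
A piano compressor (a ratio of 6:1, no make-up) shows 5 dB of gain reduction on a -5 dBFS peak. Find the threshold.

Let T be the threshold. Output overshoot = (input overshoot)/R, so -10 − T = (-5 − T)/6.
6·(-10 − T) = -5 − T → 5·T = -60 − (-5) = -55.
T = -55/5 = -11 dBFS.

-11 dBFS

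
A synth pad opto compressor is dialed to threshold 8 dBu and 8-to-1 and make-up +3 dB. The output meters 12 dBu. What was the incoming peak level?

16 dBu

Remove make-up: 12 − 3 = 9 dBu.
That's 1 dB above the 8 dBu threshold.
Input overshoot = R × output overshoot = 8 dB → input = 8 + 8 = 16 dBu.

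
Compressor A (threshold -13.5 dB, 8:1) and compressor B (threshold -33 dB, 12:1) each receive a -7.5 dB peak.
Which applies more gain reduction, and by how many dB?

A: overshoot 6 dB → output overshoot 0.75 dB → GR 5.25 dB.
B: overshoot 25.5 dB → output overshoot 2.125 dB → GR 23.375 dB.
B applies 18.125 dB more gain reduction.

B, by 18.125 dB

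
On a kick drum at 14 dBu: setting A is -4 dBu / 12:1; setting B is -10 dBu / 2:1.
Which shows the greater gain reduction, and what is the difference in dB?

A: GR = 18 − 18/12 = 16.5 dB.
B: GR = 24 − 24/2 = 12 dB.
A reduces 4.5 dB more.

A, by 4.5 dB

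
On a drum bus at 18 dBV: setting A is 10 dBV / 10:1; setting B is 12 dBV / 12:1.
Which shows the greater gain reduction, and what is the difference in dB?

A, by 1.7 dB

A: overshoot 8 dB → output overshoot 0.8 dB → GR 7.2 dB.
B: overshoot 6 dB → output overshoot 0.5 dB → GR 5.5 dB.
A applies 1.7 dB more gain reduction.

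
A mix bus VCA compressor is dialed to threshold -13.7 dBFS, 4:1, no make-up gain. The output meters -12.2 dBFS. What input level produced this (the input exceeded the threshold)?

-7.7 dBFS

The compressed level sits -12.2 − (-13.7) = 1.5 dB over threshold.
Undo the ratio: input overshoot = 1.5 × 4 = 6 dB, giving input = -7.7 dBFS.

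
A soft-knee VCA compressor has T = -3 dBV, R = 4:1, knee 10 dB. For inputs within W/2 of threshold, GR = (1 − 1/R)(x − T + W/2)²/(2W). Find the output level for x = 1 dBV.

x − T + W/2 = 1 − (-3) + 5 = 9.
GR = (1 − 1/4) × 9² / 20 = 0.75 × 81 / 20 = 3.0375 dB.
Output = 1 − 3.0375 = -2.0375 dBV.

-2.0375 dBV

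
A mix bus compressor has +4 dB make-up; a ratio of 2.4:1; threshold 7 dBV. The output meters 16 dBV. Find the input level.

Stripping the +4 dB make-up gives 12 dBV at the gain stage.
That's 5 dB above the 7 dBV threshold.
Input overshoot = R × output overshoot = 12 dB → input = 7 + 12 = 19 dBV.

19 dBV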